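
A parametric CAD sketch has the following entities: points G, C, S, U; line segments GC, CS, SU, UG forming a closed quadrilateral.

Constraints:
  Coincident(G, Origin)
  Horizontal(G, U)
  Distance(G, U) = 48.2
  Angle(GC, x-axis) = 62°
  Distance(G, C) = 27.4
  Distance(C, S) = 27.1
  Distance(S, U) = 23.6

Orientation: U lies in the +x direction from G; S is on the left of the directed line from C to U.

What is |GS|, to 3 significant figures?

45.6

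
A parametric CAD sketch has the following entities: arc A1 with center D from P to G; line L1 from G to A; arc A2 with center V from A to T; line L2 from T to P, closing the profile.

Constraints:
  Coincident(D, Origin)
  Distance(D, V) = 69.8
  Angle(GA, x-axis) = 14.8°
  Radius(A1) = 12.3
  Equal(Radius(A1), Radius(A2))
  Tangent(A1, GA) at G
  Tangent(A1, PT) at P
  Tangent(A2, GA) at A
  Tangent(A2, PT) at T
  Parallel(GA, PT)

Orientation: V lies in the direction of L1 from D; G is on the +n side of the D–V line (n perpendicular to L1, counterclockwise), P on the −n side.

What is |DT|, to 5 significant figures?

70.875

The slot axis is L1's direction at 14.8°, so u = (cos 14.8°, sin 14.8°) = (0.96682, 0.25545) and n = (−sin 14.8°, cos 14.8°) = (-0.25545, 0.96682). D is at the origin and V lies 69.8 along u from D, so V = 69.8·u = (67.484, 17.830). Tangency of A1 to both parallel lines with radius 12.3 puts G and P at D ± 12.3·n: G = (-3.1420, 11.892), P = (3.1420, -11.892). Equal radii place A and T the same way about V: A = V + 12.3·n = (64.342, 29.722), T = V − 12.3·n = (70.626, 5.9382). Then |DT| = |T − D| = 70.875.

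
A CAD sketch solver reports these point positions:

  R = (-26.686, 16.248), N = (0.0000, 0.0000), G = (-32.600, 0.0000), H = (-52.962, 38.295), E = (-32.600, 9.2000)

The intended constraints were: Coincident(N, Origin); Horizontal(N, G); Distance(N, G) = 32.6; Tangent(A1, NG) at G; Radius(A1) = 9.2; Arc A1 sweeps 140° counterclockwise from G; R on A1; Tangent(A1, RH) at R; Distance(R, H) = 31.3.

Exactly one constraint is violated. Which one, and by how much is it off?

Distance(R, H) = 31.3 — off by 3.00.

N = (0.00, 0.00) ✓; N.y = 0.00, G.y = 0.00 ✓; |NG| = 32.60 ✓; ∠(EG, GN) = 90.00° ✓; |EG| = 9.200 ✓; bearing(E→R) − bearing(E→G) = 140.0° ✓; |ER| = 9.201 ✓; ∠(ER, RH) = 90.00° ✓; |RH| = 34.30 ✗.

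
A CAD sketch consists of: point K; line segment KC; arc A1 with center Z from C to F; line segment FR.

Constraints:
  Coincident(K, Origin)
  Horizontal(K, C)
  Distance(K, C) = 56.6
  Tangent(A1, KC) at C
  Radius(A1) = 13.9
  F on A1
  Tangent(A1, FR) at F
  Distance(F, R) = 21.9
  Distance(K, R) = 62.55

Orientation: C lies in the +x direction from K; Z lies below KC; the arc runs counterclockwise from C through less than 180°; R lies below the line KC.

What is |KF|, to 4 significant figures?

46.68

Checks: |ZC| = 13.90 ✓; |ZF| = 13.90 ✓; ∠(ZF, FR) = 90.00° ✓; |FR| = 21.90 ✓; |KR| = 62.55 ✓.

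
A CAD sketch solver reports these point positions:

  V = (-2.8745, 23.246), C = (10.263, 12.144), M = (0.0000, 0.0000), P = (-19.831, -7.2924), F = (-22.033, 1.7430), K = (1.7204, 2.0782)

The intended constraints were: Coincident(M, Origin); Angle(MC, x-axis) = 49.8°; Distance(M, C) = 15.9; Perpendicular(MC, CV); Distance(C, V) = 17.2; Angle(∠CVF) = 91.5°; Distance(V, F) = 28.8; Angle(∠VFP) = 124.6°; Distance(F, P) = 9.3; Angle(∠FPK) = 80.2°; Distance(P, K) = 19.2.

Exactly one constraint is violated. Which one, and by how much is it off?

Distance(P, K) = 19.2 — off by 4.30.

M = (0.00, 0.00) ✓; MC at 49.80° ✓; |MC| = 15.90 ✓; ∠(MC, CV) = 90.00° ✓; |CV| = 17.20 ✓; ∠CVF = 91.50° ✓; |VF| = 28.80 ✓; ∠VFP = 124.6° ✓; |FP| = 9.300 ✓; ∠FPK = 80.20° ✓; |PK| = 23.50 ✗.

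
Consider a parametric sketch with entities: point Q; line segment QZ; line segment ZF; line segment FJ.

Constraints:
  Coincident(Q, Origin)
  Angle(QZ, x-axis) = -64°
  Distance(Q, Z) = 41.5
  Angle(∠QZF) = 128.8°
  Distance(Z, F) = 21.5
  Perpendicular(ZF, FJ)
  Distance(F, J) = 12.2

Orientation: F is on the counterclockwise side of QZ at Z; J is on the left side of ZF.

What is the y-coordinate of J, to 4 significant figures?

-30.17

Q is at the origin; QZ runs at -64.0° with length 41.5, so Z = 41.5·(cos -64.0°, sin -64.0°) = (18.19, -37.30). ∠QZF = 128.8°, so ZF runs at -64.0° + (180° − 128.8°) = -12.80° from the x-axis; with |ZF| = 21.5, F = Z + 21.5·(cos -12.80°, sin -12.80°) = (39.16, -42.06). The perpendicularity gives FJ at right angles to ZF; with |FJ| = 12.2 on the left of ZF, J = F + 12.2·(0.2215, 0.9751) = (41.86, -30.17). So J.y = -30.17.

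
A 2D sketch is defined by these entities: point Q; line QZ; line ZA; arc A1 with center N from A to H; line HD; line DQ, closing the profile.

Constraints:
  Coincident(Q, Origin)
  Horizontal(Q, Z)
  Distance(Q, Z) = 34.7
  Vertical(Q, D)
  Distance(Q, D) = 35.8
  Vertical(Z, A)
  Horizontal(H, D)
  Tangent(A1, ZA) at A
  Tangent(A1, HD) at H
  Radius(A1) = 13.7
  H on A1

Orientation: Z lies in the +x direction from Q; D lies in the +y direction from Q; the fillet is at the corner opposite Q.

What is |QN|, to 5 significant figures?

30.486

Q and D share the same x with |QD| = 35.8 and D on the +y side, so D = (0.0000, 35.800). The virtual corner opposite Q is at (34.700, 35.800). The tangent condition forces NA to be normal to ZA and the tangent condition forces NH to be normal to HD, with radius 13.7, so the center N sits 13.7 in from both sides at N = (21.000, 22.100). Then |QN| = |N − Q| = 30.486.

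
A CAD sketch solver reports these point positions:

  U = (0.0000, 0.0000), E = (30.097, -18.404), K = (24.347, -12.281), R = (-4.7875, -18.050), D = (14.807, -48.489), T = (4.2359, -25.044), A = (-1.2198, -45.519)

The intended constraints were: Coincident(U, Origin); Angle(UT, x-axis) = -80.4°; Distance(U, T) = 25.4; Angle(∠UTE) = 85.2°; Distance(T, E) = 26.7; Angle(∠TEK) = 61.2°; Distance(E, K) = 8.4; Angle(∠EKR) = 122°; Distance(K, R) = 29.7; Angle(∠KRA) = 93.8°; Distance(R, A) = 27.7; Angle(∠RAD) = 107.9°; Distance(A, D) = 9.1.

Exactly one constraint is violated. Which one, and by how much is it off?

Distance(A, D) = 9.1 — off by 7.20.

U = (0.00, 0.00) ✓; UT at -80.40° ✓; |UT| = 25.40 ✓; ∠UTE = 85.20° ✓; |TE| = 26.70 ✓; ∠TEK = 61.20° ✓; |EK| = 8.400 ✓; ∠EKR = 122.0° ✓; |KR| = 29.70 ✓; ∠KRA = 93.80° ✓; |RA| = 27.70 ✓; ∠RAD = 107.9° ✓; |AD| = 16.30 ✗.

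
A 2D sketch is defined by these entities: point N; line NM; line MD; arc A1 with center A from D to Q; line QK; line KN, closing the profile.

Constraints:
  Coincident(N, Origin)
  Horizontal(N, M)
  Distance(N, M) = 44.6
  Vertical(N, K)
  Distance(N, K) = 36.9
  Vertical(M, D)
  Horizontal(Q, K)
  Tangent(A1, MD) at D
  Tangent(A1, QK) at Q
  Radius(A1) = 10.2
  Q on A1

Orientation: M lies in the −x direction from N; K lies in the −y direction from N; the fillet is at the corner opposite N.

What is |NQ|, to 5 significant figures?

50.448

N is at the origin; N and M share the same y with |NM| = 44.6 and M on the −x side, so M = (-44.600, 0.0000). N and K share the same x with |NK| = 36.9 and K on the −y side, so K = (0.0000, -36.900). The virtual corner opposite N is at (-44.600, -36.900). The tangent condition forces AD to be normal to MD and A1 meets QK tangentially, so AQ is at right angles to QK, with radius 10.2, so the center A sits 10.2 in from both sides at A = (-34.400, -26.700). That places the tangent points at D = (-44.600, -26.700) on MD and Q = (-34.400, -36.900) on QK. Then |NQ| = |Q − N| = 50.448.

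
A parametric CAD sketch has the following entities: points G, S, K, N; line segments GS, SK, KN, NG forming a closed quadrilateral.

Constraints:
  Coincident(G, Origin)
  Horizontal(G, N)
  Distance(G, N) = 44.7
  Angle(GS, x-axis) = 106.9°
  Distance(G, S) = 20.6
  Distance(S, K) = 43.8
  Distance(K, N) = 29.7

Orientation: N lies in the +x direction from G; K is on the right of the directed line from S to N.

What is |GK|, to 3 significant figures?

25.2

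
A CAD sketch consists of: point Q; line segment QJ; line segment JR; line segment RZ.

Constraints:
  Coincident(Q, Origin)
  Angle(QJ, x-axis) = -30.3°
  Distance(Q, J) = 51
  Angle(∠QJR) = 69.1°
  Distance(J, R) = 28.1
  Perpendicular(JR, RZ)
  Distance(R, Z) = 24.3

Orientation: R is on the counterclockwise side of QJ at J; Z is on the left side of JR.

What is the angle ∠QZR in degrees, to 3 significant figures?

157°

Q is at the origin; QJ runs at -30.3° with length 51.0, so J = 51.0·(cos -30.3°, sin -30.3°) = (44.0, -25.7). ∠QJR = 69.1°, so JR runs at -30.3° + (180° − 69.1°) = 80.6° from the x-axis; with |JR| = 28.1, R = J + 28.1·(cos 80.6°, sin 80.6°) = (48.6, 1.99). JR is perpendicular to RZ; with |RZ| = 24.3 on the left of JR, Z = R + 24.3·(-0.987, 0.163) = (24.6, 5.96). Then cos ∠QZR = ZQ·ZR / (|ZQ||ZR|), giving 157°.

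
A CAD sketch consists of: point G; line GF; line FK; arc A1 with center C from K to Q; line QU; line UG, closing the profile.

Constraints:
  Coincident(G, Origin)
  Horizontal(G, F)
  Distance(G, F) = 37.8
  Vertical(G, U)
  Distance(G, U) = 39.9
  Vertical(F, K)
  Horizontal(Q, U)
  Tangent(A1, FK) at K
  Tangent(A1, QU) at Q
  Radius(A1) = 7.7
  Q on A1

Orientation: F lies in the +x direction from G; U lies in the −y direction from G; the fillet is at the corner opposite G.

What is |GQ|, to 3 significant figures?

50.0

G is at the origin; G and F share the same y with |GF| = 37.8 and F on the +x side, so F = (37.8, 0.00). G and U share the same x with |GU| = 39.9 and U on the −y side, so U = (0.00, -39.9). The virtual corner opposite G is at (37.8, -39.9). Since A1 is tangent to FK there, CK ⟂ FK and A1 meets QU tangentially, so CQ is at right angles to QU, with radius 7.7, so the center C sits 7.7 in from both sides at C = (30.1, -32.2). That places the tangent points at K = (37.8, -32.2) on FK and Q = (30.1, -39.9) on QU. Then |GQ| = |Q − G| = 50.0.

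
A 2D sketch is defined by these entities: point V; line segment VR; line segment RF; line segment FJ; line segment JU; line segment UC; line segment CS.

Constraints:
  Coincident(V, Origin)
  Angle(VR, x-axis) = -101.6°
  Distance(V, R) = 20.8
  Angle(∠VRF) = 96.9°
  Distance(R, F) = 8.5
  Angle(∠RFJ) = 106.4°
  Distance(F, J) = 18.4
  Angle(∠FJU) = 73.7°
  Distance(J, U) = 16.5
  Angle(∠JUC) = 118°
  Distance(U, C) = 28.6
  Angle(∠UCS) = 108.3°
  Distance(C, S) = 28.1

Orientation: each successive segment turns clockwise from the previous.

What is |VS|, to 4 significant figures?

48.87

∠JUC = 118.0° gives UC at -66.60° from the x-axis; with |UC| = 28.6, C = (11.42, -29.23). ∠UCS = 108.3° gives CS at -138.3° from the x-axis; with |CS| = 28.1, S = (-9.560, -47.93). Then |VS| = |S − V| = 48.87.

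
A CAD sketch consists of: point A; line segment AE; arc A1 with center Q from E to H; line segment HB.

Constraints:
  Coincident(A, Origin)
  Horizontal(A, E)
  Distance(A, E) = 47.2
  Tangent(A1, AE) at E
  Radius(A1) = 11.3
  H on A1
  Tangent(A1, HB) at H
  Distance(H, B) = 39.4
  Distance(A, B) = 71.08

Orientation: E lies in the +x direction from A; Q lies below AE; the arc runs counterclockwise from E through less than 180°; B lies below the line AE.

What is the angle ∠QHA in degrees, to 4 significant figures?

140.7°

A is at the origin; A and E share the same y with |AE| = 47.2 and E on the +x side, so E = (47.20, 0.000). The tangent condition forces QE to be normal to AE, so Q = E + (0, -11.3) = (47.20, -11.30). Since QH ⟂ HB (tangency), |QB| = √(11.3² + 39.4²) = 40.99 regardless of where H sits on A1. So B lies on both circle(A, 71.08) and circle(Q, 40.99); the below-AE intersection is B = (48.16, -52.28). H is the foot of the tangent from B: H = (36.41, -14.67).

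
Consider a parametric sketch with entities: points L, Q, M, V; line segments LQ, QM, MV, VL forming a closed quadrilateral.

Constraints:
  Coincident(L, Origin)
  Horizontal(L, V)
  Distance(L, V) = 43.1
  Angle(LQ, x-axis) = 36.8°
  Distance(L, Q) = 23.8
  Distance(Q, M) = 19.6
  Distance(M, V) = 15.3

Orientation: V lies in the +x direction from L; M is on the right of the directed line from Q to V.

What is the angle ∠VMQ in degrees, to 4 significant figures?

105.8°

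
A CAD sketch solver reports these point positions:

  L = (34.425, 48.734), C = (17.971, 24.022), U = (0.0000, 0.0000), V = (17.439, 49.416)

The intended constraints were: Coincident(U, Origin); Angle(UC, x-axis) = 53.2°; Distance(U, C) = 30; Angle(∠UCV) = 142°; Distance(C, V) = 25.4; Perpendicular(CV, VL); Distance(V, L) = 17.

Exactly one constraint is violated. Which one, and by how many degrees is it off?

Perpendicular(CV, VL) — off by 3.50°.

U = (0.00, 0.00) ✓; UC at 53.20° ✓; |UC| = 30.00 ✓; ∠UCV = 142.0° ✓; |CV| = 25.40 ✓; ∠(CV, VL) = 93.50° ✗; |VL| = 17.00 ✓.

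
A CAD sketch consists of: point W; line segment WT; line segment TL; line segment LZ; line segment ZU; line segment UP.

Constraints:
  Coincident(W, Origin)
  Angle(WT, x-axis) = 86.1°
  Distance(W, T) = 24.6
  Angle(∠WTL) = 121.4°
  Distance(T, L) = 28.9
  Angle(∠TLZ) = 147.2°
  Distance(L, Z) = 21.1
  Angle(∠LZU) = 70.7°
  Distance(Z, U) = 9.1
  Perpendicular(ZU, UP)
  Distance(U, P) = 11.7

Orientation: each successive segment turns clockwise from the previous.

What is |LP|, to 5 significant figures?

8.4849

W is at the origin; WT runs at 86.1° with length 24.6, so T = (1.6732, 24.543). ∠WTL = 121.4° gives TL at 27.500° from the x-axis; with |TL| = 28.9, L = (27.308, 37.888). ∠TLZ = 147.2° gives LZ at -5.3000° from the x-axis; with |LZ| = 21.1, Z = (48.318, 35.939). ∠LZU = 70.7° gives ZU at -114.60° from the x-axis; with |ZU| = 9.1, U = (44.529, 27.665). ZU ⟂ UP, so UP runs at 155.40°; with |UP| = 11.7, P = (33.891, 32.535). Then |LP| = |P − L| = 8.4849.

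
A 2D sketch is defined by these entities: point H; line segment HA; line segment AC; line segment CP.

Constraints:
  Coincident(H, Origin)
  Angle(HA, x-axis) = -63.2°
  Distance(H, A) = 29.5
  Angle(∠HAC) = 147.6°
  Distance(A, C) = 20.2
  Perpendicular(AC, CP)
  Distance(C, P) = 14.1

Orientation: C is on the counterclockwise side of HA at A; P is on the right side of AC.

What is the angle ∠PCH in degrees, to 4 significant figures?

109.3°

∠HAC = 147.6°, so AC runs at -63.2° + (180° − 147.6°) = -30.80° from the x-axis; with |AC| = 20.2, C = A + 20.2·(cos -30.80°, sin -30.80°) = (30.65, -36.67). AC is perpendicular to CP; with |CP| = 14.1 on the right of AC, P = C + 14.1·(-0.5120, -0.8590) = (23.43, -48.79). Then cos ∠PCH = CP·CH / (|CP||CH|), giving 109.3°.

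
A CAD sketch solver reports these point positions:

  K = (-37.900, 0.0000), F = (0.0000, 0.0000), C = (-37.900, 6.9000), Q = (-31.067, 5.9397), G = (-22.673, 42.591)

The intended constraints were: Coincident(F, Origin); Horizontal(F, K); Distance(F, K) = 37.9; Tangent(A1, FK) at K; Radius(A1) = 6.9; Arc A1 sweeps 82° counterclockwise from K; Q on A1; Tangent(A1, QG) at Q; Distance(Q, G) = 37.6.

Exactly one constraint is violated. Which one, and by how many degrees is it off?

Tangent(A1, QG) at Q — off by 4.90°.

F = (0.00, 0.00) ✓; F.y = 0.00, K.y = 0.00 ✓; |FK| = 37.90 ✓; ∠(CK, KF) = 90.00° ✓; |CK| = 6.900 ✓; bearing(C→Q) − bearing(C→K) = 82.00° ✓; |CQ| = 6.900 ✓; ∠(CQ, QG) = 94.90° ✗; |QG| = 37.60 ✓.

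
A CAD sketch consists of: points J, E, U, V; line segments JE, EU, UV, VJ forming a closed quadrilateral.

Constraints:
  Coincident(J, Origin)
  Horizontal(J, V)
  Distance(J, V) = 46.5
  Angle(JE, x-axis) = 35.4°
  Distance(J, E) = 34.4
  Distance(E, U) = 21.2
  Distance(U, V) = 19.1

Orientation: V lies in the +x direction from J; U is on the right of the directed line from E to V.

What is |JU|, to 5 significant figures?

27.471

J is at the origin; J and V share the same y with |JV| = 46.5 and V in +x, so V = (46.5, 0). JE runs at 35.4° with |JE| = 34.4, so E = (28.040, 19.927). U is determined by |EU| = 21.2 and |UV| = 19.1 together: it lies at the intersection of circle(E, 21.2) and circle(V, 19.1). With |EV| = 27.163, the foot of the radical line on EV is 15.140 from E and the perpendicular offset is √(21.2² − 15.140²) = 14.840. Taking the right-of-EV solution: U = (27.442, -1.2643).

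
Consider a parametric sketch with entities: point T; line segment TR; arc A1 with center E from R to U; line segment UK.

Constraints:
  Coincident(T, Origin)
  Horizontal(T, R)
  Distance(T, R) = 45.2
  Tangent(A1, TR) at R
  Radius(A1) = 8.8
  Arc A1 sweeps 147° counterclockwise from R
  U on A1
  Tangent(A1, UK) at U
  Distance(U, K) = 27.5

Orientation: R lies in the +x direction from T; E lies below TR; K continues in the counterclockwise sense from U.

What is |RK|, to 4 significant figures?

36.12

T is at the origin; T and R share the same y with |TR| = 45.2 and R on the +x side, so R = (45.20, 0.000). A1 meets TR tangentially, so ER is at right angles to TR, so E = R + (0, -8.8) = (45.20, -8.800). On A1, R sits at bearing 90° from E; a 147° counterclockwise sweep puts U at bearing 237°, so U = E + 8.8·(cos 237°, sin 237°) = (40.41, -16.18). The tangent condition forces EU to be normal to UK, so UK runs along (−sin 237°, cos 237°); with |UK| = 27.5, K = (63.47, -31.16). Then |RK| = |K − R| = 36.12.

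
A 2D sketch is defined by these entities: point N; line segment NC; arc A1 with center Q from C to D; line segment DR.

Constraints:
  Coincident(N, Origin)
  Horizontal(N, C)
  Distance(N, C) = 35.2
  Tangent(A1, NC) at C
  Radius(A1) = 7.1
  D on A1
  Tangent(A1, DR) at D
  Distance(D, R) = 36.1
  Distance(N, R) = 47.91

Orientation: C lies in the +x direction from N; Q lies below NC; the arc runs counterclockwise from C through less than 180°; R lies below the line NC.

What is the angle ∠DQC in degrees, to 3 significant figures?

82.2°

Checks: |NC| = 35.20 ✓; |QC| = 7.100 ✓; |QD| = 7.100 ✓; ∠(QD, DR) = 90.00° ✓; |DR| = 36.10 ✓; |NR| = 47.91 ✓.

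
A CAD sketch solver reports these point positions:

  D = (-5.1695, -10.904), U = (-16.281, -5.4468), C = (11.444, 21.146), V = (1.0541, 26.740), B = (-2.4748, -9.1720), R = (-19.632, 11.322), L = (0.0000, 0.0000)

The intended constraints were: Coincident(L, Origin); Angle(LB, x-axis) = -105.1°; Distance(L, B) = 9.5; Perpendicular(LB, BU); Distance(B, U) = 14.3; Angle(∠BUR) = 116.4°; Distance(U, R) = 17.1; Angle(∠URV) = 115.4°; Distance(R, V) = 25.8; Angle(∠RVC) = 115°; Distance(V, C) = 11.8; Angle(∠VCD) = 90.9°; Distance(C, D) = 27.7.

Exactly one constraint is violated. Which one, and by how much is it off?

Distance(C, D) = 27.7 — off by 8.40.

L = (0.00, 0.00) ✓; LB at -105.1° ✓; |LB| = 9.500 ✓; ∠(LB, BU) = 90.00° ✓; |BU| = 14.30 ✓; ∠BUR = 116.4° ✓; |UR| = 17.10 ✓; ∠URV = 115.4° ✓; |RV| = 25.80 ✓; ∠RVC = 115.0° ✓; |VC| = 11.80 ✓; ∠VCD = 90.90° ✓; |CD| = 36.10 ✗.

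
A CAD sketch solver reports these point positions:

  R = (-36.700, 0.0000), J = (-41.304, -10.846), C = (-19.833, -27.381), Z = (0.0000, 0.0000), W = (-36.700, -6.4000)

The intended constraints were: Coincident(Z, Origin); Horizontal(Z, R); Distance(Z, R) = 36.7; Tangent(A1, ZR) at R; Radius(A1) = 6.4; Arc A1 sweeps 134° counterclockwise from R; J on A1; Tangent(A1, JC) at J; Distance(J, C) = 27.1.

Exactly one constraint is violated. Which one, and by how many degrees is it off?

Tangent(A1, JC) at J — off by 8.40°.

Z = (0.00, 0.00) ✓; Z.y = 0.00, R.y = 0.00 ✓; |ZR| = 36.70 ✓; ∠(WR, RZ) = 90.00° ✓; |WR| = 6.400 ✓; bearing(W→J) − bearing(W→R) = 134.0° ✓; |WJ| = 6.400 ✓; ∠(WJ, JC) = 81.60° ✗; |JC| = 27.10 ✓.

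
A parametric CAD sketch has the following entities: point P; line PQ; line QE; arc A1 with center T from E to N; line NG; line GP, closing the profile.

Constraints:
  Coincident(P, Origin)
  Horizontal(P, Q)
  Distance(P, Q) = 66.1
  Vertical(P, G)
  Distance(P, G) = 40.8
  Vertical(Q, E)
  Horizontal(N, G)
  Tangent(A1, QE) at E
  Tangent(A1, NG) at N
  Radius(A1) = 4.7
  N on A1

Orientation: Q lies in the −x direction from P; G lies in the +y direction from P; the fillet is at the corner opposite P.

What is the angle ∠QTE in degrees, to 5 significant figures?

82.582°

P is at the origin; PQ is horizontal with |PQ| = 66.1 and Q on the −x side, so Q = (-66.100, 0.0000). PG is vertical with |PG| = 40.8 and G on the +y side, so G = (0.0000, 40.800). The virtual corner opposite P is at (-66.100, 40.800). The tangent condition forces TE to be normal to QE and tangency of A1 to NG means the radius TN is perpendicular to NG, with radius 4.7, so the center T sits 4.7 in from both sides at T = (-61.400, 36.100). That places the tangent points at E = (-66.100, 36.100) on QE and N = (-61.400, 40.800) on NG. Then cos ∠QTE = TQ·TE / (|TQ||TE|), giving 82.582°.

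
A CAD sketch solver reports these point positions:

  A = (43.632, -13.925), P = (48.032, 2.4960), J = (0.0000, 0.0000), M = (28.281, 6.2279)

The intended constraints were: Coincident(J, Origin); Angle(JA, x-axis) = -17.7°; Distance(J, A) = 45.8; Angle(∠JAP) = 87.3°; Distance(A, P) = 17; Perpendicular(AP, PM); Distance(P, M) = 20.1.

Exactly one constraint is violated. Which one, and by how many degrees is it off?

Perpendicular(AP, PM) — off by 4.30°.

J = (0.00, 0.00) ✓; JA at -17.70° ✓; |JA| = 45.80 ✓; ∠JAP = 87.30° ✓; |AP| = 17.00 ✓; ∠(AP, PM) = 94.30° ✗; |PM| = 20.10 ✓.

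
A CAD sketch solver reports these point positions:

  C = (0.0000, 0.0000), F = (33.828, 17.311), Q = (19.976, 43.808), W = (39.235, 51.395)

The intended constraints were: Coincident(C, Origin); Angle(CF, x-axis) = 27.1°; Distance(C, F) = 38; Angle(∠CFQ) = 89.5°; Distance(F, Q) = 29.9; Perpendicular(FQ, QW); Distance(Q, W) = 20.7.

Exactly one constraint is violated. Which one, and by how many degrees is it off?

Perpendicular(FQ, QW) — off by 6.10°.

C = (0.00, 0.00) ✓; CF at 27.10° ✓; |CF| = 38.00 ✓; ∠CFQ = 89.50° ✓; |FQ| = 29.90 ✓; ∠(FQ, QW) = 96.10° ✗; |QW| = 20.70 ✓.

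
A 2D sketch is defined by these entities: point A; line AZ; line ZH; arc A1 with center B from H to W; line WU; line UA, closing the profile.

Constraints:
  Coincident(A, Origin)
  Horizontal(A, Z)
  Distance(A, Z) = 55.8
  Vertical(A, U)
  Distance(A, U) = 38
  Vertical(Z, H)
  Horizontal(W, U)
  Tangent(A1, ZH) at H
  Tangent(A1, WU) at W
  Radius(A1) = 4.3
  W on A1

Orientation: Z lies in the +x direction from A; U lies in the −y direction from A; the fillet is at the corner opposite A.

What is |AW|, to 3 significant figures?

64.0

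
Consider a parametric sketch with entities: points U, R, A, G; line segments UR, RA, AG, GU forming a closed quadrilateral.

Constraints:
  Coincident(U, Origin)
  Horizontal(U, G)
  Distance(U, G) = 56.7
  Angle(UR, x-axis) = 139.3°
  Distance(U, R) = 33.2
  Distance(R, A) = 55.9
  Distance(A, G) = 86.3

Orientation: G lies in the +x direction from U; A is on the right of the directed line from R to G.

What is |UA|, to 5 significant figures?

40.949

Checks: UR at 139.3° ✓; |RA| = 55.90 ✓; |AG| = 86.30 ✓.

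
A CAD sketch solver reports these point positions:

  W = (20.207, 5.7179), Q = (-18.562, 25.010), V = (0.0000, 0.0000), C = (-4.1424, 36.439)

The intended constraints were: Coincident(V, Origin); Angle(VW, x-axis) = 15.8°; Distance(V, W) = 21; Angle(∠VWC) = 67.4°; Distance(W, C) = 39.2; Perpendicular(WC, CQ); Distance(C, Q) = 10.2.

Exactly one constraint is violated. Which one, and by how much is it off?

Distance(C, Q) = 10.2 — off by 8.20.

V = (0.00, 0.00) ✓; VW at 15.80° ✓; |VW| = 21.00 ✓; ∠VWC = 67.40° ✓; |WC| = 39.20 ✓; ∠(WC, CQ) = 90.00° ✓; |CQ| = 18.40 ✗.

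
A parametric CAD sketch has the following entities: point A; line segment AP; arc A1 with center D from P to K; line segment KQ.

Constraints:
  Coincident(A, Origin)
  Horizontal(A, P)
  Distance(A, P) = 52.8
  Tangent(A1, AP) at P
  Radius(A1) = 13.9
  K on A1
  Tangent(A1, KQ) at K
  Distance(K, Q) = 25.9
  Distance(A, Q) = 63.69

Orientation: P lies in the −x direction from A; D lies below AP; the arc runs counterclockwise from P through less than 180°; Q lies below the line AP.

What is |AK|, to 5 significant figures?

67.498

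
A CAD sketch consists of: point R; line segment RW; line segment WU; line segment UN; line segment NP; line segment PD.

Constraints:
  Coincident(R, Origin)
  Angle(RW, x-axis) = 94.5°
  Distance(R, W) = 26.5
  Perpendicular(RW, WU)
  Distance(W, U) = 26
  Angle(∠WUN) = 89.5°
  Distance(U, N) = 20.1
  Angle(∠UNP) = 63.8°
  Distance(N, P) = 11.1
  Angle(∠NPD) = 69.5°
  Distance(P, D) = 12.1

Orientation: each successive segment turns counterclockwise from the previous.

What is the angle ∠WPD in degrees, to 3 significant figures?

93.7°

R is at the origin; RW runs at 94.5° with length 26.5, so W = (-2.08, 26.4). RW ⟂ WU, so WU runs at -176°; with |WU| = 26.0, U = (-28.0, 24.4). ∠WUN = 89.5° gives UN at -85.0° from the x-axis; with |UN| = 20.1, N = (-26.2, 4.35). ∠UNP = 63.8° gives NP at 31.2° from the x-axis; with |NP| = 11.1, P = (-16.8, 10.1). ∠NPD = 69.5° gives PD at 142° from the x-axis; with |PD| = 12.1, D = (-26.2, 17.6). Then cos ∠WPD = PW·PD / (|PW||PD|), giving 93.7°.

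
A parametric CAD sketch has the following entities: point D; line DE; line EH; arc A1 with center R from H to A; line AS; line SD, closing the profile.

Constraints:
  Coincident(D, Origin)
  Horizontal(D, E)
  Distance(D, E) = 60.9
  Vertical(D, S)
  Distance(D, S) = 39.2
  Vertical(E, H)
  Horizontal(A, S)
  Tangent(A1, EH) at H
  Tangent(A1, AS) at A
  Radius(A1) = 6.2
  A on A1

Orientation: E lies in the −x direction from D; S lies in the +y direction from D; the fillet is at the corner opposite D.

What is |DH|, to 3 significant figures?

69.3

The virtual corner opposite D is at (-60.9, 39.2). The tangent condition forces RH to be normal to EH and since A1 is tangent to AS there, RA ⟂ AS, with radius 6.2, so the center R sits 6.2 in from both sides at R = (-54.7, 33.0). That places the tangent points at H = (-60.9, 33.0) on EH and A = (-54.7, 39.2) on AS. Then |DH| = |H − D| = 69.3.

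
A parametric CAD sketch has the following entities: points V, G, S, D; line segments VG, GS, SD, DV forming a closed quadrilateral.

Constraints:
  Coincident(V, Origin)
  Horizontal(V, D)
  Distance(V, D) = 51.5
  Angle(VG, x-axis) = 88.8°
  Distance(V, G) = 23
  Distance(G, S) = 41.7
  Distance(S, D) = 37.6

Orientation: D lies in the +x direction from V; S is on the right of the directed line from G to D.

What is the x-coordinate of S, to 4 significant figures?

17.13

V is at the origin; VD is horizontal with |VD| = 51.5 and D in +x, so D = (51.5, 0). VG runs at 88.8° with |VG| = 23.0, so G = (0.4817, 22.99). S is determined by |GS| = 41.7 and |SD| = 37.6 together: it lies at the intersection of circle(G, 41.7) and circle(D, 37.6). With |GD| = 55.96, the foot of the radical line on GD is 30.89 from G and the perpendicular offset is √(41.7² − 30.89²) = 28.02. Taking the right-of-GD solution: S = (17.13, -15.24).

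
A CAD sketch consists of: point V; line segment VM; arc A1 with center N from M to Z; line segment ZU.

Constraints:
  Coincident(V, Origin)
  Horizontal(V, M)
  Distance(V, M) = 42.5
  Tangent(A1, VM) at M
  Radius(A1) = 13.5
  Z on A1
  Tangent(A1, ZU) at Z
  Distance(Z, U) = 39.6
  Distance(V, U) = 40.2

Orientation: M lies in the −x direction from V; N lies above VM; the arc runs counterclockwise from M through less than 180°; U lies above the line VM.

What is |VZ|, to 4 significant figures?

31.82

Checks: |NZ| = 13.50 ✓; ∠(NZ, ZU) = 90.00° ✓; |ZU| = 39.60 ✓; |VU| = 40.20 ✓.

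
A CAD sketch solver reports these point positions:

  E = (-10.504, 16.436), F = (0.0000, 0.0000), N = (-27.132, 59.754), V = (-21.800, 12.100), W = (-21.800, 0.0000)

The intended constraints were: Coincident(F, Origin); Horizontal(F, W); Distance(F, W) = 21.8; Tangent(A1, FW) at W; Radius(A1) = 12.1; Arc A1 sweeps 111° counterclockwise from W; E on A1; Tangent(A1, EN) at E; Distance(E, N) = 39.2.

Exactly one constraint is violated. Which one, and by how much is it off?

Distance(E, N) = 39.2 — off by 7.20.

F = (0.00, 0.00) ✓; F.y = 0.00, W.y = 0.00 ✓; |FW| = 21.80 ✓; ∠(VW, WF) = 90.00° ✓; |VW| = 12.10 ✓; bearing(V→E) − bearing(V→W) = 111.0° ✓; |VE| = 12.10 ✓; ∠(VE, EN) = 90.00° ✓; |EN| = 46.40 ✗.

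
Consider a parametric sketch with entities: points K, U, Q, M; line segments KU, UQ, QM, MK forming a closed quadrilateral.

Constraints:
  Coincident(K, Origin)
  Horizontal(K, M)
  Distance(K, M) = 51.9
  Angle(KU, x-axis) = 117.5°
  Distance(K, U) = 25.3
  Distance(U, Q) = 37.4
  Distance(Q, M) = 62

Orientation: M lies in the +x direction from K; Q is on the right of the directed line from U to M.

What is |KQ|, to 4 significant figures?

16.98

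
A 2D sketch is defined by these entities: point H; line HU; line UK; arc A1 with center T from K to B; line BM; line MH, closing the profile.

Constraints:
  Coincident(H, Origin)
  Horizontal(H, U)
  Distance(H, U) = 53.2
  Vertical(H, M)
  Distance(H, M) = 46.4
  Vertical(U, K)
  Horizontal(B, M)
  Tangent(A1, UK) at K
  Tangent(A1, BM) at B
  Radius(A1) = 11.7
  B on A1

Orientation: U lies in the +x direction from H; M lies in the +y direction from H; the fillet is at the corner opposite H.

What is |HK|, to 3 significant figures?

63.5

H is at the origin; HU is horizontal with |HU| = 53.2 and U on the +x side, so U = (53.2, 0.00). HM is vertical with |HM| = 46.4 and M on the +y side, so M = (0.00, 46.4). The virtual corner opposite H is at (53.2, 46.4). The tangent condition forces TK to be normal to UK and the tangent condition forces TB to be normal to BM, with radius 11.7, so the center T sits 11.7 in from both sides at T = (41.5, 34.7). That places the tangent points at K = (53.2, 34.7) on UK and B = (41.5, 46.4) on BM. Then |HK| = |K − H| = 63.5.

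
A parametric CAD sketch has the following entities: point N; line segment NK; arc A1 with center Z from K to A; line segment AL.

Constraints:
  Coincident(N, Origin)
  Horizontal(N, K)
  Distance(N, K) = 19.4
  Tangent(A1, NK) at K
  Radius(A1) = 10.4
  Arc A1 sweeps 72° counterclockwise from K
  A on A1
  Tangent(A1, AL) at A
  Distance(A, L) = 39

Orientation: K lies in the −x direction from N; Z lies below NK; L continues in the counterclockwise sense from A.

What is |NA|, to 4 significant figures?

30.16

N is at the origin; NK is horizontal with |NK| = 19.4 and K on the −x side, so K = (-19.40, 0.000). The tangent condition forces ZK to be normal to NK, so Z = K + (0, -10.4) = (-19.40, -10.40). On A1, K sits at bearing 90° from Z; a 72° counterclockwise sweep puts A at bearing 162°, so A = Z + 10.4·(cos 162°, sin 162°) = (-29.29, -7.186). Then |NA| = |A − N| = 30.16.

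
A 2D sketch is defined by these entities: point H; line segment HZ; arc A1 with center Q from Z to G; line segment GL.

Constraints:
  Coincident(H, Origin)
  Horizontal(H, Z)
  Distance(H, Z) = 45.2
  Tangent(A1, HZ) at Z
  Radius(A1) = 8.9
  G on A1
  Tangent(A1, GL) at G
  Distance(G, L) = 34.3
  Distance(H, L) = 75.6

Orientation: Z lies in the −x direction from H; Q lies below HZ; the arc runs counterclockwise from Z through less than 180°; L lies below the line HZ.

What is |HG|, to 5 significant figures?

53.880

H is at the origin; HZ is horizontal with |HZ| = 45.2 and Z on the −x side, so Z = (-45.200, 0.0000). Since A1 is tangent to HZ there, QZ ⟂ HZ, so Q = Z + (0, -8.9) = (-45.200, -8.9000). Since QG ⟂ GL (tangency), |QL| = √(8.9² + 34.3²) = 35.436 regardless of where G sits on A1. So L lies on both circle(H, 75.6) and circle(Q, 35.436); the below-HZ intersection is L = (-65.312, -38.076). G is the foot of the tangent from L: G = (-53.561, -5.8512).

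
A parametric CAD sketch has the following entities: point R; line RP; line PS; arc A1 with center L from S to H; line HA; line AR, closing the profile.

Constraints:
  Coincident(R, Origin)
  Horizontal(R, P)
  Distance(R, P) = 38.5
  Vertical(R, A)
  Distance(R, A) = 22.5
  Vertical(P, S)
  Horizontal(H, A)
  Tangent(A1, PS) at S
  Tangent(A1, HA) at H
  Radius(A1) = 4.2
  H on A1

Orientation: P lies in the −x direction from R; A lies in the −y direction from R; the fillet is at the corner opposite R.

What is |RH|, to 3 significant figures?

41.0

R is at the origin; RP is horizontal with |RP| = 38.5 and P on the −x side, so P = (-38.5, 0.00). RA is vertical with |RA| = 22.5 and A on the −y side, so A = (0.00, -22.5). The virtual corner opposite R is at (-38.5, -22.5). The tangent condition forces LS to be normal to PS and tangency of A1 to HA means the radius LH is perpendicular to HA, with radius 4.2, so the center L sits 4.2 in from both sides at L = (-34.3, -18.3). That places the tangent points at S = (-38.5, -18.3) on PS and H = (-34.3, -22.5) on HA. Then |RH| = |H − R| = 41.0.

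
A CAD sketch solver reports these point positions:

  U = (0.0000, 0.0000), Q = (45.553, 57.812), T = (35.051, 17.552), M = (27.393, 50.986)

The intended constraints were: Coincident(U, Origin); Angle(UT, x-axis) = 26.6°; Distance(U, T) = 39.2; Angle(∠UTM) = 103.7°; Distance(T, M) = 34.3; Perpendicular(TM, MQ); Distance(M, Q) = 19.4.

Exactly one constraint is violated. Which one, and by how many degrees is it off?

Perpendicular(TM, MQ) — off by 7.70°.

U = (0.00, 0.00) ✓; UT at 26.60° ✓; |UT| = 39.20 ✓; ∠UTM = 103.7° ✓; |TM| = 34.30 ✓; ∠(TM, MQ) = 82.30° ✗; |MQ| = 19.40 ✓.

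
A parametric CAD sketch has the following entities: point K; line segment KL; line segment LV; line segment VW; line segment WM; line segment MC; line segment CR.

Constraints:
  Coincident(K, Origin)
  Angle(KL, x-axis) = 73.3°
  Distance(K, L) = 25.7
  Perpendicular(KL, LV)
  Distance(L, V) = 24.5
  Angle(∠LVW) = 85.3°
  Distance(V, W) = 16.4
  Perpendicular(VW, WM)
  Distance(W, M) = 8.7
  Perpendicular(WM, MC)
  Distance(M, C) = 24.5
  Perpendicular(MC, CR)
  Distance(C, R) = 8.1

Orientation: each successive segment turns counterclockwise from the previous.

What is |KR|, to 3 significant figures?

41.8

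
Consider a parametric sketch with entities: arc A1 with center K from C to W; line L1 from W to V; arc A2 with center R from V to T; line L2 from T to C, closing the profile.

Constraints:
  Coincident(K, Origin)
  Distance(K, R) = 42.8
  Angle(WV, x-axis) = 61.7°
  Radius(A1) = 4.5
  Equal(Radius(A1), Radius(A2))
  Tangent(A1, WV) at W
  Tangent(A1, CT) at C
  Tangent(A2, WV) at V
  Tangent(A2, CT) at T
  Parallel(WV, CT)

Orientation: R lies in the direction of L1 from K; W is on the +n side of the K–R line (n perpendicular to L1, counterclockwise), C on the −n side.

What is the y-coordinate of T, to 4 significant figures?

35.55

The slot axis is L1's direction at 61.7°, so u = (cos 61.7°, sin 61.7°) = (0.4741, 0.8805) and n = (−sin 61.7°, cos 61.7°) = (-0.8805, 0.4741). K is at the origin and R lies 42.8 along u from K, so R = 42.8·u = (20.29, 37.68). Tangency of A1 to both parallel lines with radius 4.5 puts W and C at K ± 4.5·n: W = (-3.962, 2.133), C = (3.962, -2.133). Equal radii place V and T the same way about R: V = R + 4.5·n = (16.33, 39.82), T = R − 4.5·n = (24.25, 35.55). So T.y = 35.55.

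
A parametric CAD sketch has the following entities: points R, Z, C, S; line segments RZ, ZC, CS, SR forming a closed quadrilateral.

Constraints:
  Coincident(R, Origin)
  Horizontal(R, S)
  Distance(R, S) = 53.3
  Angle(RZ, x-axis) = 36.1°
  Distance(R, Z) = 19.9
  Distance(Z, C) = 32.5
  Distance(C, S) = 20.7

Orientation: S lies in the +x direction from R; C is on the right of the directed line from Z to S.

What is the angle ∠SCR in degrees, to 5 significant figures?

121.87°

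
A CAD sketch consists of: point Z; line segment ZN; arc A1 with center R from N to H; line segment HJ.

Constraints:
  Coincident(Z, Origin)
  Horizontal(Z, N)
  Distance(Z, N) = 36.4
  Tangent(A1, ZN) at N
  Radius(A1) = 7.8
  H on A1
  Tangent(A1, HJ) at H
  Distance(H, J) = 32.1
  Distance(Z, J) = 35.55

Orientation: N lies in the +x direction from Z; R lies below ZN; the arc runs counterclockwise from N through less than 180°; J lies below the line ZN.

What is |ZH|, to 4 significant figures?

29.80

Checks: Z.y = 0.00, N.y = 0.00 ✓; |RH| = 7.800 ✓; ∠(RH, HJ) = 90.00° ✓; |HJ| = 32.10 ✓; |ZJ| = 35.55 ✓.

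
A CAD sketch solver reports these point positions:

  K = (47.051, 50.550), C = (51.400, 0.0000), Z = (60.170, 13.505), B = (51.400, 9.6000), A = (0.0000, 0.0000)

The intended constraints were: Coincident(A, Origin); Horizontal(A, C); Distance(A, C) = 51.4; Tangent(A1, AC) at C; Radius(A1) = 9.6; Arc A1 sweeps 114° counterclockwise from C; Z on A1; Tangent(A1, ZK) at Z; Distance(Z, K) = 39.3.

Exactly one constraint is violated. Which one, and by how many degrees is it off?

Tangent(A1, ZK) at Z — off by 4.50°.

A = (0.00, 0.00) ✓; A.y = 0.00, C.y = 0.00 ✓; |AC| = 51.40 ✓; ∠(BC, CA) = 90.00° ✓; |BC| = 9.600 ✓; bearing(B→Z) − bearing(B→C) = 114.0° ✓; |BZ| = 9.600 ✓; ∠(BZ, ZK) = 94.50° ✗; |ZK| = 39.30 ✓.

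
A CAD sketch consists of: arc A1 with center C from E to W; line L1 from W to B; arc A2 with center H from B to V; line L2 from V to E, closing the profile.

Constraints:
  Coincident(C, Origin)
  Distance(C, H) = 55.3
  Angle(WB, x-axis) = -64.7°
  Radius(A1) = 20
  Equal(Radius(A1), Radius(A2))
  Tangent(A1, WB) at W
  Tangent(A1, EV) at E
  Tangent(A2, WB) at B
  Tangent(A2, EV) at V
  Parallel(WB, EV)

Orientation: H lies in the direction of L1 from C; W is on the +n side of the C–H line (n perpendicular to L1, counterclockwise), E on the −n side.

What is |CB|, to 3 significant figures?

58.8

The slot axis is L1's direction at -64.7°, so u = (cos -64.7°, sin -64.7°) = (0.427, -0.904) and n = (−sin -64.7°, cos -64.7°) = (0.904, 0.427). C is at the origin and H lies 55.3 along u from C, so H = 55.3·u = (23.6, -50.0). Tangency of A1 to both parallel lines with radius 20.0 puts W and E at C ± 20.0·n: W = (18.1, 8.55), E = (-18.1, -8.55). Equal radii place B and V the same way about H: B = H + 20.0·n = (41.7, -41.4), V = H − 20.0·n = (5.55, -58.5). Then |CB| = |B − C| = 58.8.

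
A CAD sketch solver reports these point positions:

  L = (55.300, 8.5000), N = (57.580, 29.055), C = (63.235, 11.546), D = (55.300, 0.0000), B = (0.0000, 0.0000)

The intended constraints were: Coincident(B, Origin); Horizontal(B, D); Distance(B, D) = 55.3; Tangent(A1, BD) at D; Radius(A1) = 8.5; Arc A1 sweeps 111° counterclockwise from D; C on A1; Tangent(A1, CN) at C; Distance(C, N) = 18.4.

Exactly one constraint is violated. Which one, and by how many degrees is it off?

Tangent(A1, CN) at C — off by 3.10°.

B = (0.00, 0.00) ✓; B.y = 0.00, D.y = 0.00 ✓; |BD| = 55.30 ✓; ∠(LD, DB) = 90.00° ✓; |LD| = 8.500 ✓; bearing(L→C) − bearing(L→D) = 111.0° ✓; |LC| = 8.500 ✓; ∠(LC, CN) = 93.10° ✗; |CN| = 18.40 ✓.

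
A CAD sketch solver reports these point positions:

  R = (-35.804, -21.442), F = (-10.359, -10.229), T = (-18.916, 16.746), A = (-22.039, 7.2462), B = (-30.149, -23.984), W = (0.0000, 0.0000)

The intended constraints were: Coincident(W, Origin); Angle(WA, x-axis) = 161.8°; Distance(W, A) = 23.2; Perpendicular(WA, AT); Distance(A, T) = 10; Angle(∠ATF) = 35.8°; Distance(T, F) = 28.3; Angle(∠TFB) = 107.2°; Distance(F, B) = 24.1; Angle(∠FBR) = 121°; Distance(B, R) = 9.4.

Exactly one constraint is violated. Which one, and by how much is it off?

Distance(B, R) = 9.4 — off by 3.20.

W = (0.00, 0.00) ✓; WA at 161.8° ✓; |WA| = 23.20 ✓; ∠(WA, AT) = 90.00° ✓; |AT| = 10.00 ✓; ∠ATF = 35.80° ✓; |TF| = 28.30 ✓; ∠TFB = 107.2° ✓; |FB| = 24.10 ✓; ∠FBR = 121.0° ✓; |BR| = 6.200 ✗.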